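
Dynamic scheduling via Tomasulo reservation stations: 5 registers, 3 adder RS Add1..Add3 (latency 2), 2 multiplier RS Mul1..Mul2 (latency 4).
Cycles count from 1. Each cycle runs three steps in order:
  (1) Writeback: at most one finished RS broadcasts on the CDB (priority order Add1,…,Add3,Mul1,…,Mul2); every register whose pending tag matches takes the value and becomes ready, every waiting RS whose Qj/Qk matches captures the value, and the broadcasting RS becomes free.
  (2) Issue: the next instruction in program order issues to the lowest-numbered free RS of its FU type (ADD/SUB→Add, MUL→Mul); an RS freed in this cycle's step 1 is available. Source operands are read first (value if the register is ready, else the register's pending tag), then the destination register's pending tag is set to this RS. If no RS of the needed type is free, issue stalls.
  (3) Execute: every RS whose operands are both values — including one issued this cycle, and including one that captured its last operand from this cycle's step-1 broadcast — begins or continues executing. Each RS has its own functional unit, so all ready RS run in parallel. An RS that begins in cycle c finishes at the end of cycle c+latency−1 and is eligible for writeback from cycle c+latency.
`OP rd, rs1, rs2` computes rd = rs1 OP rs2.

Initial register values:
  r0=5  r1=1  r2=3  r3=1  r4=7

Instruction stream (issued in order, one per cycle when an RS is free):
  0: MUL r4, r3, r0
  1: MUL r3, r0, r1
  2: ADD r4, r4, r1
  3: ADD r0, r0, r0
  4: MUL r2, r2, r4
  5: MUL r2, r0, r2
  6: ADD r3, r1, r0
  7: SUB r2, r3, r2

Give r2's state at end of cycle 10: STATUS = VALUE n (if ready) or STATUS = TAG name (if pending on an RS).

STATUS = TAG Add2

cycle 1: issue MUL r4<-Mul1 // r0:5,r1:1,r2:3,r3:1,r4:Mul1
cycle 2: issue MUL r3<-Mul2 // r0:5,r1:1,r2:3,r3:Mul2,r4:Mul1
cycle 3: issue ADD r4<-Add1 // r0:5,r1:1,r2:3,r3:Mul2,r4:Add1
cycle 4: issue ADD r0<-Add2 // r0:Add2,r1:1,r2:3,r3:Mul2,r4:Add1
cycle 5: CDB Mul1=5; issue MUL r2<-Mul1 // r0:Add2,r1:1,r2:Mul1,r3:Mul2,r4:Add1
cycle 6: CDB Add2=10; stall // r0:10,r1:1,r2:Mul1,r3:Mul2,r4:Add1
cycle 7: CDB Add1=6; stall // r0:10,r1:1,r2:Mul1,r3:Mul2,r4:6
cycle 8: CDB Mul2=5; issue MUL r2<-Mul2 // r0:10,r1:1,r2:Mul2,r3:5,r4:6
cycle 9: issue ADD r3<-Add1 // r0:10,r1:1,r2:Mul2,r3:Add1,r4:6
cycle 10: issue SUB r2<-Add2 // r0:10,r1:1,r2:Add2,r3:Add1,r4:6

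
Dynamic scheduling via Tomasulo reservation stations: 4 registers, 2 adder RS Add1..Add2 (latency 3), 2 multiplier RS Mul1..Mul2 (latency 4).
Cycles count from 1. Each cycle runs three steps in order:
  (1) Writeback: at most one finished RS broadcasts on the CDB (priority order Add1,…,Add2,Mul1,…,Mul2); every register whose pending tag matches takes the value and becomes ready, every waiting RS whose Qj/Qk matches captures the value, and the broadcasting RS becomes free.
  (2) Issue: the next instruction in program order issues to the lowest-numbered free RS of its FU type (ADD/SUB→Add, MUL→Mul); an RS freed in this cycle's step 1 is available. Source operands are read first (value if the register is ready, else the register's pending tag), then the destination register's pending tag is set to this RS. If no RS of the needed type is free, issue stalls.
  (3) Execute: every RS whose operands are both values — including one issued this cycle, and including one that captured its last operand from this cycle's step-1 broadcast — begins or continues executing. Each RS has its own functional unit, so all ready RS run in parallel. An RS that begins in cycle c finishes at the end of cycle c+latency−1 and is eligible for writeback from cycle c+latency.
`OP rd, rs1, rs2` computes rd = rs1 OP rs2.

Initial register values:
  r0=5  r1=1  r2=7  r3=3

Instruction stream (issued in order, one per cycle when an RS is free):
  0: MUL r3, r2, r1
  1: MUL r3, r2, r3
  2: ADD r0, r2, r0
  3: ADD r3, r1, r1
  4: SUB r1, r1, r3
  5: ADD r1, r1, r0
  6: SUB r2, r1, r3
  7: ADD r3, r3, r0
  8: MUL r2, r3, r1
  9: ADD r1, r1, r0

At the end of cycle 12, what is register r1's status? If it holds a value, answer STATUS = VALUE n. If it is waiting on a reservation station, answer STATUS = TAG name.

STATUS = TAG Add2

c1: issue MUL r3<-Mul1 | r0:5,r1:1,r2:7,r3:Mul1
c2: issue MUL r3<-Mul2 | r0:5,r1:1,r2:7,r3:Mul2
c3: issue ADD r0<-Add1 | r0:Add1,r1:1,r2:7,r3:Mul2
c4: issue ADD r3<-Add2 | r0:Add1,r1:1,r2:7,r3:Add2
c5: CDB Mul1=7; stall | r0:Add1,r1:1,r2:7,r3:Add2
c6: CDB Add1=12; issue SUB r1<-Add1 | r0:12,r1:Add1,r2:7,r3:Add2
c7: CDB Add2=2; issue ADD r1<-Add2 | r0:12,r1:Add2,r2:7,r3:2
c8: stall | r0:12,r1:Add2,r2:7,r3:2
c9: CDB Mul2=49; stall | r0:12,r1:Add2,r2:7,r3:2
c10: CDB Add1=-1; issue SUB r2<-Add1 | r0:12,r1:Add2,r2:Add1,r3:2
c11: stall | r0:12,r1:Add2,r2:Add1,r3:2
c12: stall | r0:12,r1:Add2,r2:Add1,r3:2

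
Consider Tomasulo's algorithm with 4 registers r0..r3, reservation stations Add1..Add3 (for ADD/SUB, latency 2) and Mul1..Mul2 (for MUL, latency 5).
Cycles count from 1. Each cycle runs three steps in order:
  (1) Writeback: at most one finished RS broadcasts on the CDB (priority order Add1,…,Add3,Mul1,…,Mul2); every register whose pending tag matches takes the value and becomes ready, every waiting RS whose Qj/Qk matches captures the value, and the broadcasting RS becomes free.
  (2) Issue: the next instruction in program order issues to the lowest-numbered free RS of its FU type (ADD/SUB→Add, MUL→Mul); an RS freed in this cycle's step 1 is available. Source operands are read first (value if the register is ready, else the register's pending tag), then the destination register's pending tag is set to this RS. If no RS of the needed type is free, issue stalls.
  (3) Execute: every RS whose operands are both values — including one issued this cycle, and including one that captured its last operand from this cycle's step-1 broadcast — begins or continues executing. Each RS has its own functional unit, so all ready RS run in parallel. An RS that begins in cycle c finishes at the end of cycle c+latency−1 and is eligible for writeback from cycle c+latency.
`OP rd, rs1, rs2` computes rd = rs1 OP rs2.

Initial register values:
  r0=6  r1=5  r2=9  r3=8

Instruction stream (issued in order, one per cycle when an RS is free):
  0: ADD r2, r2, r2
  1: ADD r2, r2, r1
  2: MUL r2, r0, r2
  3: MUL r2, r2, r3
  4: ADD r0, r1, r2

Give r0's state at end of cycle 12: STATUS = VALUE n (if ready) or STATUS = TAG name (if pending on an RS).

STATUS = TAG Add1

c1: issue ADD r2<-Add1 | r0:6,r1:5,r2:Add1,r3:8
c2: issue ADD r2<-Add2 | r0:6,r1:5,r2:Add2,r3:8
c3: CDB Add1=18; issue MUL r2<-Mul1 | r0:6,r1:5,r2:Mul1,r3:8
c4: issue MUL r2<-Mul2 | r0:6,r1:5,r2:Mul2,r3:8
c5: CDB Add2=23; issue ADD r0<-Add1 | r0:Add1,r1:5,r2:Mul2,r3:8
c6: - | r0:Add1,r1:5,r2:Mul2,r3:8
c7: - | r0:Add1,r1:5,r2:Mul2,r3:8
c8: - | r0:Add1,r1:5,r2:Mul2,r3:8
c9: - | r0:Add1,r1:5,r2:Mul2,r3:8
c10: CDB Mul1=138 | r0:Add1,r1:5,r2:Mul2,r3:8
c11: - | r0:Add1,r1:5,r2:Mul2,r3:8
c12: - | r0:Add1,r1:5,r2:Mul2,r3:8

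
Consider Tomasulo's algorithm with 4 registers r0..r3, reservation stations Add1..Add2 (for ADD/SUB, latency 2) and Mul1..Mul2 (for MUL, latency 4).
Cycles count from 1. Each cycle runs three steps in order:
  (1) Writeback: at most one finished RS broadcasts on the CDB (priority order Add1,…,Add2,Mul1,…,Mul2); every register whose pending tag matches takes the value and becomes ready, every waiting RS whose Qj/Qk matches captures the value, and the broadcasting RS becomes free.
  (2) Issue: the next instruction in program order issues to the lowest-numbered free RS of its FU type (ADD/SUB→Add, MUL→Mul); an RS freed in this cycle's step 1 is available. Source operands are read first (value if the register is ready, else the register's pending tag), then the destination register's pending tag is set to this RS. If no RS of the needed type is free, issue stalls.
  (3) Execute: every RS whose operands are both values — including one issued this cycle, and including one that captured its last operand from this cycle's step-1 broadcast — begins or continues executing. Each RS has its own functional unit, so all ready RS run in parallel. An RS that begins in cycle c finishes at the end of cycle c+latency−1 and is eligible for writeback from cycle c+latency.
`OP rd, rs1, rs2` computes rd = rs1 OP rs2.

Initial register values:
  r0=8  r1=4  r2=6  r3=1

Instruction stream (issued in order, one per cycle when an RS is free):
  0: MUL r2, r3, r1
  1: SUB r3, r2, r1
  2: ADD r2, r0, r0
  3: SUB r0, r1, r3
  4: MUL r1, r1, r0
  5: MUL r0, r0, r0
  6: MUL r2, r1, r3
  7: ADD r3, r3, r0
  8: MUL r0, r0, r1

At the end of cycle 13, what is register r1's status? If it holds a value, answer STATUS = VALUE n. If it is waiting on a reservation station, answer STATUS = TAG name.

STATUS = TAG Mul1

  c1: issue MUL r2<-Mul1  regs: r0:8,r1:4,r2:Mul1,r3:1
  c2: issue SUB r3<-Add1  regs: r0:8,r1:4,r2:Mul1,r3:Add1
  c3: issue ADD r2<-Add2  regs: r0:8,r1:4,r2:Add2,r3:Add1
  c4: stall  regs: r0:8,r1:4,r2:Add2,r3:Add1
  c5: CDB Add2=16; issue SUB r0<-Add2  regs: r0:Add2,r1:4,r2:16,r3:Add1
  c6: CDB Mul1=4; issue MUL r1<-Mul1  regs: r0:Add2,r1:Mul1,r2:16,r3:Add1
  c7: issue MUL r0<-Mul2  regs: r0:Mul2,r1:Mul1,r2:16,r3:Add1
  c8: CDB Add1=0; stall  regs: r0:Mul2,r1:Mul1,r2:16,r3:0
  c9: stall  regs: r0:Mul2,r1:Mul1,r2:16,r3:0
  c10: CDB Add2=4; stall  regs: r0:Mul2,r1:Mul1,r2:16,r3:0
  c11: stall  regs: r0:Mul2,r1:Mul1,r2:16,r3:0
  c12: stall  regs: r0:Mul2,r1:Mul1,r2:16,r3:0
  c13: stall  regs: r0:Mul2,r1:Mul1,r2:16,r3:0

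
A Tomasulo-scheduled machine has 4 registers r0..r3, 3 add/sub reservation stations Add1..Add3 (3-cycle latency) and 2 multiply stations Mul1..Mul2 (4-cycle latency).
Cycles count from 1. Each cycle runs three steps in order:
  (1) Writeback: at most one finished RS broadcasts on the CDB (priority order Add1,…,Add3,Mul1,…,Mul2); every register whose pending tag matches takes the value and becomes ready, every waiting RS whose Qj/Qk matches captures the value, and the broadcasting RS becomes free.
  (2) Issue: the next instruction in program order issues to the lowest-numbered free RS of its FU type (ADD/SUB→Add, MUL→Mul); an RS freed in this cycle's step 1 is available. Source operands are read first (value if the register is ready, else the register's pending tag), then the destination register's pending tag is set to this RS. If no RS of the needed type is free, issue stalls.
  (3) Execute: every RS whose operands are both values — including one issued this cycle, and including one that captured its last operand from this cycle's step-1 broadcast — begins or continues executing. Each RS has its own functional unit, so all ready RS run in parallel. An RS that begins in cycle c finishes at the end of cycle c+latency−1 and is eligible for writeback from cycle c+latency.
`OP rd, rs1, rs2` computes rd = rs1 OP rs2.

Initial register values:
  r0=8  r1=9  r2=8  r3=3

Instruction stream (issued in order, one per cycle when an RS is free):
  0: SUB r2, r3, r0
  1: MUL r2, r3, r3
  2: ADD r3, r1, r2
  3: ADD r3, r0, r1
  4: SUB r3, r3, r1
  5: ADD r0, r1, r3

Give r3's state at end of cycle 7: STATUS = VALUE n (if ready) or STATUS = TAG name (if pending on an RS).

c1: issue SUB r2<-Add1 | r0:8,r1:9,r2:Add1,r3:3
c2: issue MUL r2<-Mul1 | r0:8,r1:9,r2:Mul1,r3:3
c3: issue ADD r3<-Add2 | r0:8,r1:9,r2:Mul1,r3:Add2
c4: CDB Add1=-5; issue ADD r3<-Add1 | r0:8,r1:9,r2:Mul1,r3:Add1
c5: issue SUB r3<-Add3 | r0:8,r1:9,r2:Mul1,r3:Add3
c6: CDB Mul1=9; stall | r0:8,r1:9,r2:9,r3:Add3
c7: CDB Add1=17; issue ADD r0<-Add1 | r0:Add1,r1:9,r2:9,r3:Add3

STATUS = TAG Add3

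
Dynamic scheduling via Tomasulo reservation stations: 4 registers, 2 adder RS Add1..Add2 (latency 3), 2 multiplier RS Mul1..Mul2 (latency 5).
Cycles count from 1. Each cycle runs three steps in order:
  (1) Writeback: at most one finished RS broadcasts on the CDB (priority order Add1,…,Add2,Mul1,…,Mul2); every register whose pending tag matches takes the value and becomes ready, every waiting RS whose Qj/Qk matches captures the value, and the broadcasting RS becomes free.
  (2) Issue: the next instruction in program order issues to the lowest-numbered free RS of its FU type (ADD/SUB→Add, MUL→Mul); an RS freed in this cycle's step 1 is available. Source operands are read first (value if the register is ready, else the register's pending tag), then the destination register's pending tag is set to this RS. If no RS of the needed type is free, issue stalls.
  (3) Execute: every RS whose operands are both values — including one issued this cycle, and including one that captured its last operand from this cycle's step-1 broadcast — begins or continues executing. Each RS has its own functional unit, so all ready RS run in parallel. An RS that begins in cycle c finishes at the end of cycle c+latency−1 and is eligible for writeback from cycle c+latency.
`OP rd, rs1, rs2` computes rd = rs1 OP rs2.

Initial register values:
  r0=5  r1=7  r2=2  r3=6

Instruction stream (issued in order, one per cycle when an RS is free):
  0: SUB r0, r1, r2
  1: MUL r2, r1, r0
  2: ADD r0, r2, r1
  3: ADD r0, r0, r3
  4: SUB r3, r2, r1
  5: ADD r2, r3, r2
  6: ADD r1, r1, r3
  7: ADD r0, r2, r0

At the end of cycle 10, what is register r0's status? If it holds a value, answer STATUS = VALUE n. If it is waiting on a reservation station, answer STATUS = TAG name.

cycle 1: issue SUB r0<-Add1 // r0:Add1,r1:7,r2:2,r3:6
cycle 2: issue MUL r2<-Mul1 // r0:Add1,r1:7,r2:Mul1,r3:6
cycle 3: issue ADD r0<-Add2 // r0:Add2,r1:7,r2:Mul1,r3:6
cycle 4: CDB Add1=5; issue ADD r0<-Add1 // r0:Add1,r1:7,r2:Mul1,r3:6
cycle 5: stall // r0:Add1,r1:7,r2:Mul1,r3:6
cycle 6: stall // r0:Add1,r1:7,r2:Mul1,r3:6
cycle 7: stall // r0:Add1,r1:7,r2:Mul1,r3:6
cycle 8: stall // r0:Add1,r1:7,r2:Mul1,r3:6
cycle 9: CDB Mul1=35; stall // r0:Add1,r1:7,r2:35,r3:6
cycle 10: stall // r0:Add1,r1:7,r2:35,r3:6

STATUS = TAG Add1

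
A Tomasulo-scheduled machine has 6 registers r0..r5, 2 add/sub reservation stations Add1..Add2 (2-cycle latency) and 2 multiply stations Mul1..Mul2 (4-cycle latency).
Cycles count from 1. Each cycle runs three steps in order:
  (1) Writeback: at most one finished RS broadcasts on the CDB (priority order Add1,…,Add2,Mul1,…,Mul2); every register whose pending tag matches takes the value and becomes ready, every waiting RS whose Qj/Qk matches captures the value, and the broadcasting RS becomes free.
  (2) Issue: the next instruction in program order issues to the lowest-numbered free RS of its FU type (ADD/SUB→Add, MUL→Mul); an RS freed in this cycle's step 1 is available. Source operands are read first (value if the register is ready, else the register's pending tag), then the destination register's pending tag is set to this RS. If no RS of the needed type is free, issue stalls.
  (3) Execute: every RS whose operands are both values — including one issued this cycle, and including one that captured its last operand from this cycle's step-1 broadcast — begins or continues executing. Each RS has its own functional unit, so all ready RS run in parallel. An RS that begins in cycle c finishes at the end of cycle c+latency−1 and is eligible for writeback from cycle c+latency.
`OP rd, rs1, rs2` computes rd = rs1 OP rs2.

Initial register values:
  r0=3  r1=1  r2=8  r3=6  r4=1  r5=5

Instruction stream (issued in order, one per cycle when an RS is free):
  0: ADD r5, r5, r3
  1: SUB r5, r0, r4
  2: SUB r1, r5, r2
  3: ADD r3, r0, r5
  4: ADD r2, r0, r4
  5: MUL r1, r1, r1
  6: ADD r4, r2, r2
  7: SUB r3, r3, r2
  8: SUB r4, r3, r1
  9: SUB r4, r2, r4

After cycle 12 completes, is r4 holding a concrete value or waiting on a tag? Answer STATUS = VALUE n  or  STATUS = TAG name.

cycle 1: issue ADD r5<-Add1 // r0:3,r1:1,r2:8,r3:6,r4:1,r5:Add1
cycle 2: issue SUB r5<-Add2 // r0:3,r1:1,r2:8,r3:6,r4:1,r5:Add2
cycle 3: CDB Add1=11; issue SUB r1<-Add1 // r0:3,r1:Add1,r2:8,r3:6,r4:1,r5:Add2
cycle 4: CDB Add2=2; issue ADD r3<-Add2 // r0:3,r1:Add1,r2:8,r3:Add2,r4:1,r5:2
cycle 5: stall // r0:3,r1:Add1,r2:8,r3:Add2,r4:1,r5:2
cycle 6: CDB Add1=-6; issue ADD r2<-Add1 // r0:3,r1:-6,r2:Add1,r3:Add2,r4:1,r5:2
cycle 7: CDB Add2=5; issue MUL r1<-Mul1 // r0:3,r1:Mul1,r2:Add1,r3:5,r4:1,r5:2
cycle 8: CDB Add1=4; issue ADD r4<-Add1 // r0:3,r1:Mul1,r2:4,r3:5,r4:Add1,r5:2
cycle 9: issue SUB r3<-Add2 // r0:3,r1:Mul1,r2:4,r3:Add2,r4:Add1,r5:2
cycle 10: CDB Add1=8; issue SUB r4<-Add1 // r0:3,r1:Mul1,r2:4,r3:Add2,r4:Add1,r5:2
cycle 11: CDB Add2=1; issue SUB r4<-Add2 // r0:3,r1:Mul1,r2:4,r3:1,r4:Add2,r5:2
cycle 12: CDB Mul1=36 // r0:3,r1:36,r2:4,r3:1,r4:Add2,r5:2

STATUS = TAG Add2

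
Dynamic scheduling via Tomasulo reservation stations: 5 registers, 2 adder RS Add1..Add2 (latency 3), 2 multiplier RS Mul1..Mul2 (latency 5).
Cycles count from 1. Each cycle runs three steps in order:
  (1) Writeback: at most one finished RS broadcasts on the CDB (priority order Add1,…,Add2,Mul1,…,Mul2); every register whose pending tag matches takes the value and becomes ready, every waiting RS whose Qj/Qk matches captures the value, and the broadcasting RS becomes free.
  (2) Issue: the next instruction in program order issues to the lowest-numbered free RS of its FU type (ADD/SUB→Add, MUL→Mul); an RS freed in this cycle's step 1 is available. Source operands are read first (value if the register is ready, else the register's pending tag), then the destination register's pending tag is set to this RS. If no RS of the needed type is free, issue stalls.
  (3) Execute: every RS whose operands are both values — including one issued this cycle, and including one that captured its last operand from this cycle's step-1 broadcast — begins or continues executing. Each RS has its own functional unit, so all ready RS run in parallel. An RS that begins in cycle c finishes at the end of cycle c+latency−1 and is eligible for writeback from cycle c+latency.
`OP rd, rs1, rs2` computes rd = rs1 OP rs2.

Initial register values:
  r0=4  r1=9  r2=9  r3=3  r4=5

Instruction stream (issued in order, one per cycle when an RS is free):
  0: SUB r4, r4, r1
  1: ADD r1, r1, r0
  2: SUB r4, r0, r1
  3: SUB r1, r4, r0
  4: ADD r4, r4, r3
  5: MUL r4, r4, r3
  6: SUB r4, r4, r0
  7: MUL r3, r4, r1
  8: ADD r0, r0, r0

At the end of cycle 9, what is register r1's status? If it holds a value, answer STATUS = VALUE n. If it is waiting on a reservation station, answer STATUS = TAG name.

STATUS = TAG Add2

  c1: issue SUB r4<-Add1  regs: r0:4,r1:9,r2:9,r3:3,r4:Add1
  c2: issue ADD r1<-Add2  regs: r0:4,r1:Add2,r2:9,r3:3,r4:Add1
  c3: stall  regs: r0:4,r1:Add2,r2:9,r3:3,r4:Add1
  c4: CDB Add1=-4; issue SUB r4<-Add1  regs: r0:4,r1:Add2,r2:9,r3:3,r4:Add1
  c5: CDB Add2=13; issue SUB r1<-Add2  regs: r0:4,r1:Add2,r2:9,r3:3,r4:Add1
  c6: stall  regs: r0:4,r1:Add2,r2:9,r3:3,r4:Add1
  c7: stall  regs: r0:4,r1:Add2,r2:9,r3:3,r4:Add1
  c8: CDB Add1=-9; issue ADD r4<-Add1  regs: r0:4,r1:Add2,r2:9,r3:3,r4:Add1
  c9: issue MUL r4<-Mul1  regs: r0:4,r1:Add2,r2:9,r3:3,r4:Mul1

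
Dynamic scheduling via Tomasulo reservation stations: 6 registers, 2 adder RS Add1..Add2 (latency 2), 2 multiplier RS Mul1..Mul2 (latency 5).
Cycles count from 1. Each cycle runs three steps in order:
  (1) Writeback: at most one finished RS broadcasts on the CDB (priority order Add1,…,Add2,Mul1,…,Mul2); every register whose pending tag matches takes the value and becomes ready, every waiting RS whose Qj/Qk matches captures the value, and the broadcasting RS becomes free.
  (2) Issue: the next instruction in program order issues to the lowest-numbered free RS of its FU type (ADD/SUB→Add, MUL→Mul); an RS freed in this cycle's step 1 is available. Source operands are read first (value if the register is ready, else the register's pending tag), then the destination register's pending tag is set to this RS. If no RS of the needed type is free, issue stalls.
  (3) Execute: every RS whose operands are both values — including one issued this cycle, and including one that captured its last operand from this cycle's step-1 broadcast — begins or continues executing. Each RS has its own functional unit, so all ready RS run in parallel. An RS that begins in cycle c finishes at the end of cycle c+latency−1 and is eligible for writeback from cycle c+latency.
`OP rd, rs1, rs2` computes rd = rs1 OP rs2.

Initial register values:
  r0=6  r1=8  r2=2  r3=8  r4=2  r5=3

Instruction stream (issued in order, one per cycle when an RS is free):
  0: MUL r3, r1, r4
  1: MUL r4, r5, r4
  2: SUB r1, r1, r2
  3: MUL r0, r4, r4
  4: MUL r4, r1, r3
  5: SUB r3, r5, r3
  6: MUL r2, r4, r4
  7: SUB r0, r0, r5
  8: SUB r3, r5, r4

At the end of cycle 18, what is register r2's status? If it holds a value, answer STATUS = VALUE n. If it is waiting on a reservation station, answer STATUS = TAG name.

c1: issue MUL r3<-Mul1 | r0:6,r1:8,r2:2,r3:Mul1,r4:2,r5:3
c2: issue MUL r4<-Mul2 | r0:6,r1:8,r2:2,r3:Mul1,r4:Mul2,r5:3
c3: issue SUB r1<-Add1 | r0:6,r1:Add1,r2:2,r3:Mul1,r4:Mul2,r5:3
c4: stall | r0:6,r1:Add1,r2:2,r3:Mul1,r4:Mul2,r5:3
c5: CDB Add1=6; stall | r0:6,r1:6,r2:2,r3:Mul1,r4:Mul2,r5:3
c6: CDB Mul1=16; issue MUL r0<-Mul1 | r0:Mul1,r1:6,r2:2,r3:16,r4:Mul2,r5:3
c7: CDB Mul2=6; issue MUL r4<-Mul2 | r0:Mul1,r1:6,r2:2,r3:16,r4:Mul2,r5:3
c8: issue SUB r3<-Add1 | r0:Mul1,r1:6,r2:2,r3:Add1,r4:Mul2,r5:3
c9: stall | r0:Mul1,r1:6,r2:2,r3:Add1,r4:Mul2,r5:3
c10: CDB Add1=-13; stall | r0:Mul1,r1:6,r2:2,r3:-13,r4:Mul2,r5:3
c11: stall | r0:Mul1,r1:6,r2:2,r3:-13,r4:Mul2,r5:3
c12: CDB Mul1=36; issue MUL r2<-Mul1 | r0:36,r1:6,r2:Mul1,r3:-13,r4:Mul2,r5:3
c13: CDB Mul2=96; issue SUB r0<-Add1 | r0:Add1,r1:6,r2:Mul1,r3:-13,r4:96,r5:3
c14: issue SUB r3<-Add2 | r0:Add1,r1:6,r2:Mul1,r3:Add2,r4:96,r5:3
c15: CDB Add1=33 | r0:33,r1:6,r2:Mul1,r3:Add2,r4:96,r5:3
c16: CDB Add2=-93 | r0:33,r1:6,r2:Mul1,r3:-93,r4:96,r5:3
c17: - | r0:33,r1:6,r2:Mul1,r3:-93,r4:96,r5:3
c18: CDB Mul1=9216 | r0:33,r1:6,r2:9216,r3:-93,r4:96,r5:3

STATUS = VALUE 9216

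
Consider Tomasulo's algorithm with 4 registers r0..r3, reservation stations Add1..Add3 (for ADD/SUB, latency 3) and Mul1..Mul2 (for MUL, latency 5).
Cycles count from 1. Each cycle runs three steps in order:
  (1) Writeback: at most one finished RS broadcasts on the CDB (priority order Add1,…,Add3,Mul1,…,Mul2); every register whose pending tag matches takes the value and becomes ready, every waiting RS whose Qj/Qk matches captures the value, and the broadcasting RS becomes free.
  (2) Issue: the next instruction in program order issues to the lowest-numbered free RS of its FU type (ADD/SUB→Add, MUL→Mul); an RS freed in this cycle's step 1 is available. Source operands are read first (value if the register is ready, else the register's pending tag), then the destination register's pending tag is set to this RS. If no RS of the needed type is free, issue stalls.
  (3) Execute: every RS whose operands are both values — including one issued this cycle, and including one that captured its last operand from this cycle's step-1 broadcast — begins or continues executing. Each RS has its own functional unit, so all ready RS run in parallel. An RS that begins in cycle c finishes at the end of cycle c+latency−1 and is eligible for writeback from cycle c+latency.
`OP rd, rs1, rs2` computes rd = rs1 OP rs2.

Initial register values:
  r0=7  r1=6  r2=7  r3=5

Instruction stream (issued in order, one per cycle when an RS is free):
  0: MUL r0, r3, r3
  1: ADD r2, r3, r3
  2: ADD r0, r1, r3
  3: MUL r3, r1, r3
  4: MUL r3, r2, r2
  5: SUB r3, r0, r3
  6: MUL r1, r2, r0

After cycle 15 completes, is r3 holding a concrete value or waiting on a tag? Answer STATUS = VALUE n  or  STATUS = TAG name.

STATUS = VALUE -89

  c1: issue MUL r0<-Mul1  regs: r0:Mul1,r1:6,r2:7,r3:5
  c2: issue ADD r2<-Add1  regs: r0:Mul1,r1:6,r2:Add1,r3:5
  c3: issue ADD r0<-Add2  regs: r0:Add2,r1:6,r2:Add1,r3:5
  c4: issue MUL r3<-Mul2  regs: r0:Add2,r1:6,r2:Add1,r3:Mul2
  c5: CDB Add1=10; stall  regs: r0:Add2,r1:6,r2:10,r3:Mul2
  c6: CDB Add2=11; stall  regs: r0:11,r1:6,r2:10,r3:Mul2
  c7: CDB Mul1=25; issue MUL r3<-Mul1  regs: r0:11,r1:6,r2:10,r3:Mul1
  c8: issue SUB r3<-Add1  regs: r0:11,r1:6,r2:10,r3:Add1
  c9: CDB Mul2=30; issue MUL r1<-Mul2  regs: r0:11,r1:Mul2,r2:10,r3:Add1
  c10: -  regs: r0:11,r1:Mul2,r2:10,r3:Add1
  c11: -  regs: r0:11,r1:Mul2,r2:10,r3:Add1
  c12: CDB Mul1=100  regs: r0:11,r1:Mul2,r2:10,r3:Add1
  c13: -  regs: r0:11,r1:Mul2,r2:10,r3:Add1
  c14: CDB Mul2=110  regs: r0:11,r1:110,r2:10,r3:Add1
  c15: CDB Add1=-89  regs: r0:11,r1:110,r2:10,r3:-89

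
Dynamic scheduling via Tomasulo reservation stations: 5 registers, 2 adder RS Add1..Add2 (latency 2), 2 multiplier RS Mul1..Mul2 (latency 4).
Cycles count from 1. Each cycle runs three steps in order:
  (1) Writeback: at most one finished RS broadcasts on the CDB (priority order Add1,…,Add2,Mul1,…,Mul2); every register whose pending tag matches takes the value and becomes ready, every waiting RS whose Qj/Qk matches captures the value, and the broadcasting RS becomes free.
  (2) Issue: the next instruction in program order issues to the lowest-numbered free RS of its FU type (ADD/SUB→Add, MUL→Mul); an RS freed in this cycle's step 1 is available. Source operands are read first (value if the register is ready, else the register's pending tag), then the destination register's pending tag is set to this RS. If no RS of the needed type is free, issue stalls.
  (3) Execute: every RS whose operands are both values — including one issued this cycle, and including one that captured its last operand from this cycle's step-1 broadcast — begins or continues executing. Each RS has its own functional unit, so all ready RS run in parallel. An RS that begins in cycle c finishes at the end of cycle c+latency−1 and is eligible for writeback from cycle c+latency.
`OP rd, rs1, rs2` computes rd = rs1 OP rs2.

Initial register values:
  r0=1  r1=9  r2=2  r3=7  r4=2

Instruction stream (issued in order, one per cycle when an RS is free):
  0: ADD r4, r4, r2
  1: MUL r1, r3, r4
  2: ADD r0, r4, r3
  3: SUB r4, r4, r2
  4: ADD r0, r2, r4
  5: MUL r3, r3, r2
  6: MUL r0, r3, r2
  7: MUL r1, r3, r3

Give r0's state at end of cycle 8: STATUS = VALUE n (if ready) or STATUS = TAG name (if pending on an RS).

STATUS = TAG Mul1

cycle 1: issue ADD r4<-Add1 // r0:1,r1:9,r2:2,r3:7,r4:Add1
cycle 2: issue MUL r1<-Mul1 // r0:1,r1:Mul1,r2:2,r3:7,r4:Add1
cycle 3: CDB Add1=4; issue ADD r0<-Add1 // r0:Add1,r1:Mul1,r2:2,r3:7,r4:4
cycle 4: issue SUB r4<-Add2 // r0:Add1,r1:Mul1,r2:2,r3:7,r4:Add2
cycle 5: CDB Add1=11; issue ADD r0<-Add1 // r0:Add1,r1:Mul1,r2:2,r3:7,r4:Add2
cycle 6: CDB Add2=2; issue MUL r3<-Mul2 // r0:Add1,r1:Mul1,r2:2,r3:Mul2,r4:2
cycle 7: CDB Mul1=28; issue MUL r0<-Mul1 // r0:Mul1,r1:28,r2:2,r3:Mul2,r4:2
cycle 8: CDB Add1=4; stall // r0:Mul1,r1:28,r2:2,r3:Mul2,r4:2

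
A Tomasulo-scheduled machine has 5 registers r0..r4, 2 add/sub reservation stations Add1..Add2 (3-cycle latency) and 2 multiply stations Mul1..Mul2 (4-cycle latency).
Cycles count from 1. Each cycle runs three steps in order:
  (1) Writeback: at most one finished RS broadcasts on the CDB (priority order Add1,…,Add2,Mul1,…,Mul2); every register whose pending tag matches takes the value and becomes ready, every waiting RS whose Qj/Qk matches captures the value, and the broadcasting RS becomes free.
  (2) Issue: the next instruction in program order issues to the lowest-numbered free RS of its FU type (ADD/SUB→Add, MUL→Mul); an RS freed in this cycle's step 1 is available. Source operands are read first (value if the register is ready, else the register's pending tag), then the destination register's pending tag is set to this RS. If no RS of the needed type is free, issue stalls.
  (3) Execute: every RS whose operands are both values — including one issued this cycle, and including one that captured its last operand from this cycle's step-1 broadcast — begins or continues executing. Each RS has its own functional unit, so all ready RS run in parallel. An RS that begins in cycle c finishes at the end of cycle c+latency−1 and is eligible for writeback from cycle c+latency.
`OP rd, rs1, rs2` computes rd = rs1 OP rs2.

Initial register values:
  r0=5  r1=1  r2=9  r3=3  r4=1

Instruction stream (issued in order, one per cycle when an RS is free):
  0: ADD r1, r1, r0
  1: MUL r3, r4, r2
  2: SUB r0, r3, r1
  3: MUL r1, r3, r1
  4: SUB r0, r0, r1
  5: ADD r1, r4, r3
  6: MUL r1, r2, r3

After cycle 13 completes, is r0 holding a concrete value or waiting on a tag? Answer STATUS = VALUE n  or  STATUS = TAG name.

c1: issue ADD r1<-Add1 | r0:5,r1:Add1,r2:9,r3:3,r4:1
c2: issue MUL r3<-Mul1 | r0:5,r1:Add1,r2:9,r3:Mul1,r4:1
c3: issue SUB r0<-Add2 | r0:Add2,r1:Add1,r2:9,r3:Mul1,r4:1
c4: CDB Add1=6; issue MUL r1<-Mul2 | r0:Add2,r1:Mul2,r2:9,r3:Mul1,r4:1
c5: issue SUB r0<-Add1 | r0:Add1,r1:Mul2,r2:9,r3:Mul1,r4:1
c6: CDB Mul1=9; stall | r0:Add1,r1:Mul2,r2:9,r3:9,r4:1
c7: stall | r0:Add1,r1:Mul2,r2:9,r3:9,r4:1
c8: stall | r0:Add1,r1:Mul2,r2:9,r3:9,r4:1
c9: CDB Add2=3; issue ADD r1<-Add2 | r0:Add1,r1:Add2,r2:9,r3:9,r4:1
c10: CDB Mul2=54; issue MUL r1<-Mul1 | r0:Add1,r1:Mul1,r2:9,r3:9,r4:1
c11: - | r0:Add1,r1:Mul1,r2:9,r3:9,r4:1
c12: CDB Add2=10 | r0:Add1,r1:Mul1,r2:9,r3:9,r4:1
c13: CDB Add1=-51 | r0:-51,r1:Mul1,r2:9,r3:9,r4:1

STATUS = VALUE -51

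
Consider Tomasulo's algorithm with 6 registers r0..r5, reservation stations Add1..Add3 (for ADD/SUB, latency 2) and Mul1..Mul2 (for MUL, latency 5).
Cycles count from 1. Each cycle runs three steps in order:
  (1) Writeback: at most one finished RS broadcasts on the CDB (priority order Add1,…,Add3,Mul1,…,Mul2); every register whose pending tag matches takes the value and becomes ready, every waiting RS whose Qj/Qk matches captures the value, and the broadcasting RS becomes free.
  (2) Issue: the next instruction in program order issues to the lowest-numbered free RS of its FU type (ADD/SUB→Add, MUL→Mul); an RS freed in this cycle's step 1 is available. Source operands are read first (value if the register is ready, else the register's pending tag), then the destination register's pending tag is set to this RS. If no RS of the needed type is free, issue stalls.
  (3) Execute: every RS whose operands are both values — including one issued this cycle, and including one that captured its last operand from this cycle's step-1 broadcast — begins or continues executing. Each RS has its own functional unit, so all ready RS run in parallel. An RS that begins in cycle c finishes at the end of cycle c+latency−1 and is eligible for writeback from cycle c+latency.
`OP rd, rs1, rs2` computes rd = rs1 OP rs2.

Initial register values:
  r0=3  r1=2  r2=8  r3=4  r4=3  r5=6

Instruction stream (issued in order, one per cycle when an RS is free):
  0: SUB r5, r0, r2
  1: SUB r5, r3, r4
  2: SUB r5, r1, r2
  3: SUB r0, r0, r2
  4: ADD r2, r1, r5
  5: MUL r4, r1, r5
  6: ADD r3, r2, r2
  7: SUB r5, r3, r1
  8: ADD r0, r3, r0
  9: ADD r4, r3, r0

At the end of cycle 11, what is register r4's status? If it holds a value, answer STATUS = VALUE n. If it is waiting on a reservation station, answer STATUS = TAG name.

  c1: issue SUB r5<-Add1  regs: r0:3,r1:2,r2:8,r3:4,r4:3,r5:Add1
  c2: issue SUB r5<-Add2  regs: r0:3,r1:2,r2:8,r3:4,r4:3,r5:Add2
  c3: CDB Add1=-5; issue SUB r5<-Add1  regs: r0:3,r1:2,r2:8,r3:4,r4:3,r5:Add1
  c4: CDB Add2=1; issue SUB r0<-Add2  regs: r0:Add2,r1:2,r2:8,r3:4,r4:3,r5:Add1
  c5: CDB Add1=-6; issue ADD r2<-Add1  regs: r0:Add2,r1:2,r2:Add1,r3:4,r4:3,r5:-6
  c6: CDB Add2=-5; issue MUL r4<-Mul1  regs: r0:-5,r1:2,r2:Add1,r3:4,r4:Mul1,r5:-6
  c7: CDB Add1=-4; issue ADD r3<-Add1  regs: r0:-5,r1:2,r2:-4,r3:Add1,r4:Mul1,r5:-6
  c8: issue SUB r5<-Add2  regs: r0:-5,r1:2,r2:-4,r3:Add1,r4:Mul1,r5:Add2
  c9: CDB Add1=-8; issue ADD r0<-Add1  regs: r0:Add1,r1:2,r2:-4,r3:-8,r4:Mul1,r5:Add2
  c10: issue ADD r4<-Add3  regs: r0:Add1,r1:2,r2:-4,r3:-8,r4:Add3,r5:Add2
  c11: CDB Add1=-13  regs: r0:-13,r1:2,r2:-4,r3:-8,r4:Add3,r5:Add2

STATUS = TAG Add3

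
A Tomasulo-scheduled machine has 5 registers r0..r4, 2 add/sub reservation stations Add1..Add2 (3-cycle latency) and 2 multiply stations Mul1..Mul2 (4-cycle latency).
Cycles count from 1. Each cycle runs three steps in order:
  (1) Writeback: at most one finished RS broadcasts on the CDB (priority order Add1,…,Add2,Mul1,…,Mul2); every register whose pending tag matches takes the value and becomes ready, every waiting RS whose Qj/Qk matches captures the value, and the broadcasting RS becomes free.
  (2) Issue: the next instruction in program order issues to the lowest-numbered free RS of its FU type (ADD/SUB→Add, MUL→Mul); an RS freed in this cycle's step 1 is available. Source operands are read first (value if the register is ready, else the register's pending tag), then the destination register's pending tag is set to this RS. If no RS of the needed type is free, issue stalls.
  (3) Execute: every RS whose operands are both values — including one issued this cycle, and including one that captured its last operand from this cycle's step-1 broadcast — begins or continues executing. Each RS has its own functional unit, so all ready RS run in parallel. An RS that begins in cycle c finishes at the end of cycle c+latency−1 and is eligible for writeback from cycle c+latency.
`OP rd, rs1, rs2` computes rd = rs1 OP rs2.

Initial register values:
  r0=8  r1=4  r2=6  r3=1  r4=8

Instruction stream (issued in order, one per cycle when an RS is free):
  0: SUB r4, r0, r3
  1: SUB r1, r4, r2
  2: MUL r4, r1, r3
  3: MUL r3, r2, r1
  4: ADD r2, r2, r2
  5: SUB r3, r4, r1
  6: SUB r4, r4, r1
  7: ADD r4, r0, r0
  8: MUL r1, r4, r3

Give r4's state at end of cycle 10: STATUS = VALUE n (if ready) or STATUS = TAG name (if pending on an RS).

c1: issue SUB r4<-Add1 | r0:8,r1:4,r2:6,r3:1,r4:Add1
c2: issue SUB r1<-Add2 | r0:8,r1:Add2,r2:6,r3:1,r4:Add1
c3: issue MUL r4<-Mul1 | r0:8,r1:Add2,r2:6,r3:1,r4:Mul1
c4: CDB Add1=7; issue MUL r3<-Mul2 | r0:8,r1:Add2,r2:6,r3:Mul2,r4:Mul1
c5: issue ADD r2<-Add1 | r0:8,r1:Add2,r2:Add1,r3:Mul2,r4:Mul1
c6: stall | r0:8,r1:Add2,r2:Add1,r3:Mul2,r4:Mul1
c7: CDB Add2=1; issue SUB r3<-Add2 | r0:8,r1:1,r2:Add1,r3:Add2,r4:Mul1
c8: CDB Add1=12; issue SUB r4<-Add1 | r0:8,r1:1,r2:12,r3:Add2,r4:Add1
c9: stall | r0:8,r1:1,r2:12,r3:Add2,r4:Add1
c10: stall | r0:8,r1:1,r2:12,r3:Add2,r4:Add1

STATUS = TAG Add1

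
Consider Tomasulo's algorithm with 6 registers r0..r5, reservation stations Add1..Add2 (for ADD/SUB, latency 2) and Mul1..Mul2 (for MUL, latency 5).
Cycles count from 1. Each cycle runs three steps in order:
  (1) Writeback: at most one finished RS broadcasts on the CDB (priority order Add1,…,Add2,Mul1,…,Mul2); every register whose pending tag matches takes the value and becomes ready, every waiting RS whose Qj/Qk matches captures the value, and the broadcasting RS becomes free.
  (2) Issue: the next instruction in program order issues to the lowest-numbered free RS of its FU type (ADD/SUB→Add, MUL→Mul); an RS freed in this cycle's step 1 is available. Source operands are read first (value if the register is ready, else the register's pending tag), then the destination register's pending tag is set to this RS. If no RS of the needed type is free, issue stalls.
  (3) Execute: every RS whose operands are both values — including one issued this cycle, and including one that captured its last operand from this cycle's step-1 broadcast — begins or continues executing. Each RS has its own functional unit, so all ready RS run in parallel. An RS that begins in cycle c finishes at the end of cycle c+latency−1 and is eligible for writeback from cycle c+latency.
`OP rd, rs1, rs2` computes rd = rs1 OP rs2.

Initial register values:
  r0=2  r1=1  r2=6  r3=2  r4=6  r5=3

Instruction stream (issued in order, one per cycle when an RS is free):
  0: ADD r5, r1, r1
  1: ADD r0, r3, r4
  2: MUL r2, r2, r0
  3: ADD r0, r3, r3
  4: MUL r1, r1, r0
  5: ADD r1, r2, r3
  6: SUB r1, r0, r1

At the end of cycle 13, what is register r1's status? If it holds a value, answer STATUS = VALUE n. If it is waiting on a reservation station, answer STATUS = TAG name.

STATUS = VALUE -46

cycle 1: issue ADD r5<-Add1 // r0:2,r1:1,r2:6,r3:2,r4:6,r5:Add1
cycle 2: issue ADD r0<-Add2 // r0:Add2,r1:1,r2:6,r3:2,r4:6,r5:Add1
cycle 3: CDB Add1=2; issue MUL r2<-Mul1 // r0:Add2,r1:1,r2:Mul1,r3:2,r4:6,r5:2
cycle 4: CDB Add2=8; issue ADD r0<-Add1 // r0:Add1,r1:1,r2:Mul1,r3:2,r4:6,r5:2
cycle 5: issue MUL r1<-Mul2 // r0:Add1,r1:Mul2,r2:Mul1,r3:2,r4:6,r5:2
cycle 6: CDB Add1=4; issue ADD r1<-Add1 // r0:4,r1:Add1,r2:Mul1,r3:2,r4:6,r5:2
cycle 7: issue SUB r1<-Add2 // r0:4,r1:Add2,r2:Mul1,r3:2,r4:6,r5:2
cycle 8: - // r0:4,r1:Add2,r2:Mul1,r3:2,r4:6,r5:2
cycle 9: CDB Mul1=48 // r0:4,r1:Add2,r2:48,r3:2,r4:6,r5:2
cycle 10: - // r0:4,r1:Add2,r2:48,r3:2,r4:6,r5:2
cycle 11: CDB Add1=50 // r0:4,r1:Add2,r2:48,r3:2,r4:6,r5:2
cycle 12: CDB Mul2=4 // r0:4,r1:Add2,r2:48,r3:2,r4:6,r5:2
cycle 13: CDB Add2=-46 // r0:4,r1:-46,r2:48,r3:2,r4:6,r5:2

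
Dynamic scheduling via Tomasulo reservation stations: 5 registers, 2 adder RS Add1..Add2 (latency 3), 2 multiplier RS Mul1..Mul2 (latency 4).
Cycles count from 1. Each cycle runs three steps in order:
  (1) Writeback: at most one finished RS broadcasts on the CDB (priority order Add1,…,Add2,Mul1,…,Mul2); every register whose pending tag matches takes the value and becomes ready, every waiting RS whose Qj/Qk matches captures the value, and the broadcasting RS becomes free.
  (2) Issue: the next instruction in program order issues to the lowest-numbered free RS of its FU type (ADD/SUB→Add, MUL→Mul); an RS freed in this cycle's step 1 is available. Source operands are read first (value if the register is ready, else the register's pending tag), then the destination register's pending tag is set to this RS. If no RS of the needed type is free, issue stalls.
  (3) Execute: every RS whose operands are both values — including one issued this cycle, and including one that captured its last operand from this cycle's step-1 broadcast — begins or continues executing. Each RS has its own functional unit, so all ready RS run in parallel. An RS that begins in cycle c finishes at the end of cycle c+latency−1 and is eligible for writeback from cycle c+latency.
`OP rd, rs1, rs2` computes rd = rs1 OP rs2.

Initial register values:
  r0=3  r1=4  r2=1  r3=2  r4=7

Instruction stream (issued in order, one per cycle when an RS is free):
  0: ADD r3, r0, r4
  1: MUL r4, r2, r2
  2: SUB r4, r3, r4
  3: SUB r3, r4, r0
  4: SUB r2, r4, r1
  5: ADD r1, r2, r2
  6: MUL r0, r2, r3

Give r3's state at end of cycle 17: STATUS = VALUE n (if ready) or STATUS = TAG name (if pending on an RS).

STATUS = VALUE 6

  c1: issue ADD r3<-Add1  regs: r0:3,r1:4,r2:1,r3:Add1,r4:7
  c2: issue MUL r4<-Mul1  regs: r0:3,r1:4,r2:1,r3:Add1,r4:Mul1
  c3: issue SUB r4<-Add2  regs: r0:3,r1:4,r2:1,r3:Add1,r4:Add2
  c4: CDB Add1=10; issue SUB r3<-Add1  regs: r0:3,r1:4,r2:1,r3:Add1,r4:Add2
  c5: stall  regs: r0:3,r1:4,r2:1,r3:Add1,r4:Add2
  c6: CDB Mul1=1; stall  regs: r0:3,r1:4,r2:1,r3:Add1,r4:Add2
  c7: stall  regs: r0:3,r1:4,r2:1,r3:Add1,r4:Add2
  c8: stall  regs: r0:3,r1:4,r2:1,r3:Add1,r4:Add2
  c9: CDB Add2=9; issue SUB r2<-Add2  regs: r0:3,r1:4,r2:Add2,r3:Add1,r4:9
  c10: stall  regs: r0:3,r1:4,r2:Add2,r3:Add1,r4:9
  c11: stall  regs: r0:3,r1:4,r2:Add2,r3:Add1,r4:9
  c12: CDB Add1=6; issue ADD r1<-Add1  regs: r0:3,r1:Add1,r2:Add2,r3:6,r4:9
  c13: CDB Add2=5; issue MUL r0<-Mul1  regs: r0:Mul1,r1:Add1,r2:5,r3:6,r4:9
  c14: -  regs: r0:Mul1,r1:Add1,r2:5,r3:6,r4:9
  c15: -  regs: r0:Mul1,r1:Add1,r2:5,r3:6,r4:9
  c16: CDB Add1=10  regs: r0:Mul1,r1:10,r2:5,r3:6,r4:9
  c17: CDB Mul1=30  regs: r0:30,r1:10,r2:5,r3:6,r4:9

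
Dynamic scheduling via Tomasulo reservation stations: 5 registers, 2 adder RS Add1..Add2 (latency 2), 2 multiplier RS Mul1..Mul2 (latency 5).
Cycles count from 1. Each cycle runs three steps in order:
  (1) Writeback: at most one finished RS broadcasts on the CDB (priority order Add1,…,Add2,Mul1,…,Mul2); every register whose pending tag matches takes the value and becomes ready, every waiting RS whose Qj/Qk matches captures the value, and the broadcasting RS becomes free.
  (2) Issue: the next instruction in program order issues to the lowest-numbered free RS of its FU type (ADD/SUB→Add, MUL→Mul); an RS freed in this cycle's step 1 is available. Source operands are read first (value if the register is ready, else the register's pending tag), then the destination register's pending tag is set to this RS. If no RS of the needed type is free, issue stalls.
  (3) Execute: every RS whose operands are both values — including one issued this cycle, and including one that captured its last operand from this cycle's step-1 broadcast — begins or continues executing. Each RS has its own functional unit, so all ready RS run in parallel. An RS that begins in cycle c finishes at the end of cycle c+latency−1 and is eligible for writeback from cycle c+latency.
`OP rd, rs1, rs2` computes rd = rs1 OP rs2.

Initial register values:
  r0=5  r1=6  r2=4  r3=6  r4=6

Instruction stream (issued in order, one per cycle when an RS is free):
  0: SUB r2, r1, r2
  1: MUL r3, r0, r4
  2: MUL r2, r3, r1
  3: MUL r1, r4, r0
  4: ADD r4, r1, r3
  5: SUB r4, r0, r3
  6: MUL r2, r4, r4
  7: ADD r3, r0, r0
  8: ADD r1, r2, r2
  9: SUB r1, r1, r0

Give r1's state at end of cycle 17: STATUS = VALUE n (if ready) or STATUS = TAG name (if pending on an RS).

STATUS = TAG Add2

  c1: issue SUB r2<-Add1  regs: r0:5,r1:6,r2:Add1,r3:6,r4:6
  c2: issue MUL r3<-Mul1  regs: r0:5,r1:6,r2:Add1,r3:Mul1,r4:6
  c3: CDB Add1=2; issue MUL r2<-Mul2  regs: r0:5,r1:6,r2:Mul2,r3:Mul1,r4:6
  c4: stall  regs: r0:5,r1:6,r2:Mul2,r3:Mul1,r4:6
  c5: stall  regs: r0:5,r1:6,r2:Mul2,r3:Mul1,r4:6
  c6: stall  regs: r0:5,r1:6,r2:Mul2,r3:Mul1,r4:6
  c7: CDB Mul1=30; issue MUL r1<-Mul1  regs: r0:5,r1:Mul1,r2:Mul2,r3:30,r4:6
  c8: issue ADD r4<-Add1  regs: r0:5,r1:Mul1,r2:Mul2,r3:30,r4:Add1
  c9: issue SUB r4<-Add2  regs: r0:5,r1:Mul1,r2:Mul2,r3:30,r4:Add2
  c10: stall  regs: r0:5,r1:Mul1,r2:Mul2,r3:30,r4:Add2
  c11: CDB Add2=-25; stall  regs: r0:5,r1:Mul1,r2:Mul2,r3:30,r4:-25
  c12: CDB Mul1=30; issue MUL r2<-Mul1  regs: r0:5,r1:30,r2:Mul1,r3:30,r4:-25
  c13: CDB Mul2=180; issue ADD r3<-Add2  regs: r0:5,r1:30,r2:Mul1,r3:Add2,r4:-25
  c14: CDB Add1=60; issue ADD r1<-Add1  regs: r0:5,r1:Add1,r2:Mul1,r3:Add2,r4:-25
  c15: CDB Add2=10; issue SUB r1<-Add2  regs: r0:5,r1:Add2,r2:Mul1,r3:10,r4:-25
  c16: -  regs: r0:5,r1:Add2,r2:Mul1,r3:10,r4:-25
  c17: CDB Mul1=625  regs: r0:5,r1:Add2,r2:625,r3:10,r4:-25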